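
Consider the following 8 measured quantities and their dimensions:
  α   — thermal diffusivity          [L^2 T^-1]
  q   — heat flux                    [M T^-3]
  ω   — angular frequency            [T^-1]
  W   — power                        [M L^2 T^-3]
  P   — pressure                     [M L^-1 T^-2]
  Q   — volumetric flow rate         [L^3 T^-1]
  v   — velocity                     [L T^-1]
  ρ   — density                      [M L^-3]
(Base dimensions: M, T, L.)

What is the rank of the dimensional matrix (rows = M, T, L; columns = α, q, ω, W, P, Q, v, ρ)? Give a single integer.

3

Exponent matrix [M,T,L] × [α,q,ω,W,P,Q,v,ρ]:
  M: [ 0  1  0  1  1  0  0  1]
  T: [-1 -3 -1 -3 -2 -1 -1  0]
  L: [ 2  0  0  2 -1  3  1 -3]
RREF → pivots at {α,q,ω} ⇒ r = 3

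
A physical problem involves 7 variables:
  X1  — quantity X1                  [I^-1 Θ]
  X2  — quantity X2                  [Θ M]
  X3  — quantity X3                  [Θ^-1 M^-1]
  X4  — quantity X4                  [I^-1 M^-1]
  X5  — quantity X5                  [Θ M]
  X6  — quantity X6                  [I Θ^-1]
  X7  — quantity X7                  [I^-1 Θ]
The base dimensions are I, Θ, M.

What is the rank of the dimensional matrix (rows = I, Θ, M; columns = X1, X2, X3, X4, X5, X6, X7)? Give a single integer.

2

Write exponents as rows I,Θ,M / cols X1,X2,X3,X4,X5,X6,X7:
  I: [-1  0  0 -1  0  1 -1]
  Θ: [ 1  1 -1  0  1 -1  1]
  M: [ 0  1 -1 -1  1  0  0]
Row reduction gives pivot columns X1,X2; rank = 2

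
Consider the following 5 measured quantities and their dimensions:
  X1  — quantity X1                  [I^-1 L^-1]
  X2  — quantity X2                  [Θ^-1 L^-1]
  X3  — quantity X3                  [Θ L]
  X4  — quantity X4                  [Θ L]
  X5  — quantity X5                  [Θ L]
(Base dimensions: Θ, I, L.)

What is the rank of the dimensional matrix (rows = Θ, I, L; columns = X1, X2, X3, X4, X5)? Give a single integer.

2

Write exponents as rows Θ,I,L / cols X1,X2,X3,X4,X5:
  Θ: [ 0 -1  1  1  1]
  I: [-1  0  0  0  0]
  L: [-1 -1  1  1  1]
Row reduction gives pivot columns X1,X2; rank = 2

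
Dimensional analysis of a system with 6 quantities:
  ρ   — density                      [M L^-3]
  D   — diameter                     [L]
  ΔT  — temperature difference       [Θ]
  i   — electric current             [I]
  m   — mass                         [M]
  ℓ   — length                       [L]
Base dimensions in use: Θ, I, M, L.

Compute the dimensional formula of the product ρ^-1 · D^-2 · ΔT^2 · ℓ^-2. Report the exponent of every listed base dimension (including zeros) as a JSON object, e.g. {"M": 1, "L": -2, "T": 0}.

{"Θ": 2, "I": 0, "M": -1, "L": -1}

Exponent matrix [Θ,I,M,L] × [ρ,D,ΔT,i,m,ℓ]:
  Θ: [ 0  0  1  0  0  0]
  I: [ 0  0  0  1  0  0]
  M: [ 1  0  0  0  1  0]
  L: [-3  1  0  0  0  1]
  [Θ]: (-1)·0+(-2)·0+(2)·1+(-2)·0 = 2
  [I]: (-1)·0+(-2)·0+(2)·0+(-2)·0 = 0
  [M]: (-1)·1+(-2)·0+(2)·0+(-2)·0 = -1
  [L]: (-1)·-3+(-2)·1+(2)·0+(-2)·1 = -1
⇒ Θ^2 M^-1 L^-1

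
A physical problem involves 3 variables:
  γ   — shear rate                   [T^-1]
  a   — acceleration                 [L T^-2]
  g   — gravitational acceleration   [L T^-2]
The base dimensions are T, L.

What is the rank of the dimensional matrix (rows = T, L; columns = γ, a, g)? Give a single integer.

2

Dimensional matrix (T×L by γ×a×g):
  T: [-1 -2 -2]
  L: [ 0  1  1]
Echelon form has 2 nonzero rows (pivots: γ,a)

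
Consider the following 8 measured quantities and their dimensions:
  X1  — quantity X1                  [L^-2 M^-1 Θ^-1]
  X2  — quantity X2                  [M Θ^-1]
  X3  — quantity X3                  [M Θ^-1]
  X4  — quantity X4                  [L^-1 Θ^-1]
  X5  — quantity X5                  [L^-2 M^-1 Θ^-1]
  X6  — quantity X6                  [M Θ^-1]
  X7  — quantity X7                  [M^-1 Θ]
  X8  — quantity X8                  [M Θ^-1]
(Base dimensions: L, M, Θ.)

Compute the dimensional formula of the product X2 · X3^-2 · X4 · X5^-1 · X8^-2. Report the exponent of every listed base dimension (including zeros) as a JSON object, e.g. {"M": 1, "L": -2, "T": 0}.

{"L": 1, "M": -2, "Θ": 3}

Write exponents as rows L,M,Θ / cols X1,X2,X3,X4,X5,X6,X7,X8:
  L: [-2  0  0 -1 -2  0  0  0]
  M: [-1  1  1  0 -1  1 -1  1]
  Θ: [-1 -1 -1 -1 -1 -1  1 -1]
  [L]: (1)·0+(-2)·0+(1)·-1+(-1)·-2+(-2)·0 = 1
  [M]: (1)·1+(-2)·1+(1)·0+(-1)·-1+(-2)·1 = -2
  [Θ]: (1)·-1+(-2)·-1+(1)·-1+(-1)·-1+(-2)·-1 = 3
⇒ L M^-2 Θ^3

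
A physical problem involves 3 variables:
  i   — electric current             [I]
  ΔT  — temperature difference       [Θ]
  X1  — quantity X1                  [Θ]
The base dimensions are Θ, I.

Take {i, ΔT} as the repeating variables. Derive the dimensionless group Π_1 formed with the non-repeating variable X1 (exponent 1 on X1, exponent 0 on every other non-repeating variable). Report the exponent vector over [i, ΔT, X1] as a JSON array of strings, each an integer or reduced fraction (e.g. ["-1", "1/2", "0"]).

Write exponents as rows Θ,I / cols i,ΔT,X1:
  Θ: [ 0  1  1]
  I: [ 1  0  0]
RREF → pivots at {i,ΔT} ⇒ r = 2
Repeat: i,ΔT; free: X1
RREF:
  r0: [   1    0    0]
  r1: [   0    1    1]
Fix exponent of X1 at 1; solve each RREF row for its pivot's exponent:
  r0: exp(i) + (0)·1 = 0 ⇒ exp(i) = 0
  r1: exp(ΔT) + (1)·1 = 0 ⇒ exp(ΔT) = -1
Π_1 = ΔT^-1 · X1

["0", "-1", "1"]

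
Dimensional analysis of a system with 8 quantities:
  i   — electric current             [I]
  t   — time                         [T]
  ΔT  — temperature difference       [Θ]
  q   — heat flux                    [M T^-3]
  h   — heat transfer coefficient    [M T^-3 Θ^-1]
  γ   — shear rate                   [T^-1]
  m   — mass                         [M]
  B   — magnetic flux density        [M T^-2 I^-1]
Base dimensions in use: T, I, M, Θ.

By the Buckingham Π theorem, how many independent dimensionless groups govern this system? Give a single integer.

4

Dimensional matrix (T×I×M×Θ by i×t×ΔT×q×h×γ×m×B):
  T: [ 0  1  0 -3 -3 -1  0 -2]
  I: [ 1  0  0  0  0  0  0 -1]
  M: [ 0  0  0  1  1  0  1  1]
  Θ: [ 0  0  1  0 -1  0  0  0]
Echelon form has 4 nonzero rows (pivots: i,t,ΔT,q)
8 vars − rank 4 = 4 Π groups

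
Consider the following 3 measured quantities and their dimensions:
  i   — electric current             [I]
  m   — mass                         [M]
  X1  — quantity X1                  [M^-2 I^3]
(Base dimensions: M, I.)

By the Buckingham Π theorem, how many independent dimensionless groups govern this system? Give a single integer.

1

Exponent matrix [M,I] × [i,m,X1]:
  M: [ 0  1 -2]
  I: [ 1  0  3]
RREF → pivots at {i,m} ⇒ r = 2
Π count = n − r = 3 − 2 = 1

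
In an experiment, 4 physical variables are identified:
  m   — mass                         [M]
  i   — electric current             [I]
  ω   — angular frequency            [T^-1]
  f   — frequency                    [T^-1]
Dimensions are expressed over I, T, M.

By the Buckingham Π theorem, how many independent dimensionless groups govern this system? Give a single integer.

1

Dimensional matrix (I×T×M by m×i×ω×f):
  I: [ 0  1  0  0]
  T: [ 0  0 -1 -1]
  M: [ 1  0  0  0]
Row reduction gives pivot columns m,i,ω; rank = 3
Π count = n − r = 4 − 3 = 1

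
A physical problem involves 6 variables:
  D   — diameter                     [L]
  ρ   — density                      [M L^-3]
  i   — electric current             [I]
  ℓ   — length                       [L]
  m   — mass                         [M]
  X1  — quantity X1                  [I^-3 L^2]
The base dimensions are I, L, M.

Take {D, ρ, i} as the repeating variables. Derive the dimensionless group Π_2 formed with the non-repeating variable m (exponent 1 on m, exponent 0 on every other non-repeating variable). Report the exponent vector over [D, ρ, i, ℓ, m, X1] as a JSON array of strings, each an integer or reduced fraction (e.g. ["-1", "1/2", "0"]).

["-3", "-1", "0", "0", "1", "0"]

Dimensional matrix (I×L×M by D×ρ×i×ℓ×m×X1):
  I: [ 0  0  1  0  0 -3]
  L: [ 1 -3  0  1  0  2]
  M: [ 0  1  0  0  1  0]
RREF → pivots at {D,ρ,i} ⇒ r = 3
Pivot set = {D,ρ,i}, free = {ℓ,m,X1}
RREF:
  r0: [   1    0    0    1    3    2]
  r1: [   0    1    0    0    1    0]
  r2: [   0    0    1    0    0   -3]
Fix exponent of m at 1, ℓ at 0, X1 at 0; solve each RREF row for its pivot's exponent:
  r0: exp(D) + (3)·1 = 0 ⇒ exp(D) = -3
  r1: exp(ρ) + (1)·1 = 0 ⇒ exp(ρ) = -1
  r2: exp(i) + (0)·1 = 0 ⇒ exp(i) = 0
Π_2 = D^-3 · ρ^-1 · m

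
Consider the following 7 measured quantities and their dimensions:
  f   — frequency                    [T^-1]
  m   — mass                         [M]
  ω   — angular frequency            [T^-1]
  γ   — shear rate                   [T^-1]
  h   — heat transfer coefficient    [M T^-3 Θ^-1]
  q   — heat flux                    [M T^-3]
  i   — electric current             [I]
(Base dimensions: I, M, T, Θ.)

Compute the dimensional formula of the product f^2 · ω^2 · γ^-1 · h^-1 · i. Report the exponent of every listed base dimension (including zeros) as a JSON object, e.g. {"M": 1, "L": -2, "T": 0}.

Dimensional matrix (I×M×T×Θ by f×m×ω×γ×h×q×i):
  I: [ 0  0  0  0  0  0  1]
  M: [ 0  1  0  0  1  1  0]
  T: [-1  0 -1 -1 -3 -3  0]
  Θ: [ 0  0  0  0 -1  0  0]
  [I]: (2)·0+(2)·0+(-1)·0+(-1)·0+(1)·1 = 1
  [M]: (2)·0+(2)·0+(-1)·0+(-1)·1+(1)·0 = -1
  [T]: (2)·-1+(2)·-1+(-1)·-1+(-1)·-3+(1)·0 = 0
  [Θ]: (2)·0+(2)·0+(-1)·0+(-1)·-1+(1)·0 = 1
⇒ I M^-1 Θ

{"I": 1, "M": -1, "T": 0, "Θ": 1}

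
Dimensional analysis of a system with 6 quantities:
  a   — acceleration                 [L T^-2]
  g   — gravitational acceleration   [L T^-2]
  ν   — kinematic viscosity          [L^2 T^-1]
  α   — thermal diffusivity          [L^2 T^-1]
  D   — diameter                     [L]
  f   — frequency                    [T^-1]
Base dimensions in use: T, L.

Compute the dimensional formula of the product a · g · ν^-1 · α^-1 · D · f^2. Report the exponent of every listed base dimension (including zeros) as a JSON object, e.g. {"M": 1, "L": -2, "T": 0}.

{"T": -4, "L": -1}

Exponent matrix [T,L] × [a,g,ν,α,D,f]:
  T: [-2 -2 -1 -1  0 -1]
  L: [ 1  1  2  2  1  0]
  [T]: (1)·-2+(1)·-2+(-1)·-1+(-1)·-1+(1)·0+(2)·-1 = -4
  [L]: (1)·1+(1)·1+(-1)·2+(-1)·2+(1)·1+(2)·0 = -1
⇒ T^-4 L^-1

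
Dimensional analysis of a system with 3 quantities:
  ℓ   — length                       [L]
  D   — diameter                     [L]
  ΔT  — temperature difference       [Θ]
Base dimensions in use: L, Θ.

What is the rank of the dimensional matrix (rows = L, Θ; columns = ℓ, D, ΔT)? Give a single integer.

Write exponents as rows L,Θ / cols ℓ,D,ΔT:
  L: [ 1  1  0]
  Θ: [ 0  0  1]
Echelon form has 2 nonzero rows (pivots: ℓ,ΔT)

2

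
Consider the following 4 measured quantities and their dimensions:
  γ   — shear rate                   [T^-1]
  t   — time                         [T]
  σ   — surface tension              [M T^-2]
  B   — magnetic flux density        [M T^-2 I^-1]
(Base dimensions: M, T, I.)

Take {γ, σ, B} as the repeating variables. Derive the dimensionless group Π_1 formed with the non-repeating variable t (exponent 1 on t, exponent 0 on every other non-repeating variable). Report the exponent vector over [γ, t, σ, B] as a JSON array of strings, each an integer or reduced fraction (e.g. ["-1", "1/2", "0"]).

Write exponents as rows M,T,I / cols γ,t,σ,B:
  M: [ 0  0  1  1]
  T: [-1  1 -2 -2]
  I: [ 0  0  0 -1]
RREF → pivots at {γ,σ,B} ⇒ r = 3
Pivot set = {γ,σ,B}, free = {t}
RREF:
  r0: [   1   -1    0    0]
  r1: [   0    0    1    0]
  r2: [   0    0    0    1]
Fix exponent of t at 1; solve each RREF row for its pivot's exponent:
  r0: exp(γ) + (-1)·1 = 0 ⇒ exp(γ) = 1
  r1: exp(σ) + (0)·1 = 0 ⇒ exp(σ) = 0
  r2: exp(B) + (0)·1 = 0 ⇒ exp(B) = 0
Π_1 = γ · t

["1", "1", "0", "0"]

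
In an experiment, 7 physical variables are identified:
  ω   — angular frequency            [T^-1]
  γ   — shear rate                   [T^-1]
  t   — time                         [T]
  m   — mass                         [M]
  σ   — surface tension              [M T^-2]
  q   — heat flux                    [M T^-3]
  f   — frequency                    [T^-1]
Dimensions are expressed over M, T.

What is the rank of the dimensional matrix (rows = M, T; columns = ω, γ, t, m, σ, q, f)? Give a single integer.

Exponent matrix [M,T] × [ω,γ,t,m,σ,q,f]:
  M: [ 0  0  0  1  1  1  0]
  T: [-1 -1  1  0 -2 -3 -1]
RREF → pivots at {ω,m} ⇒ r = 2

2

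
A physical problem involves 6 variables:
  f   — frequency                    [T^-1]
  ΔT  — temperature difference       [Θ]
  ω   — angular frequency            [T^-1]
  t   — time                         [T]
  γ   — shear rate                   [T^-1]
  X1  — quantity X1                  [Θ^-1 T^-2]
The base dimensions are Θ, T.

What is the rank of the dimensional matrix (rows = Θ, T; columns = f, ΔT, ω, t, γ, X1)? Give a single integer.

Exponent matrix [Θ,T] × [f,ΔT,ω,t,γ,X1]:
  Θ: [ 0  1  0  0  0 -1]
  T: [-1  0 -1  1 -1 -2]
Row reduction gives pivot columns f,ΔT; rank = 2

2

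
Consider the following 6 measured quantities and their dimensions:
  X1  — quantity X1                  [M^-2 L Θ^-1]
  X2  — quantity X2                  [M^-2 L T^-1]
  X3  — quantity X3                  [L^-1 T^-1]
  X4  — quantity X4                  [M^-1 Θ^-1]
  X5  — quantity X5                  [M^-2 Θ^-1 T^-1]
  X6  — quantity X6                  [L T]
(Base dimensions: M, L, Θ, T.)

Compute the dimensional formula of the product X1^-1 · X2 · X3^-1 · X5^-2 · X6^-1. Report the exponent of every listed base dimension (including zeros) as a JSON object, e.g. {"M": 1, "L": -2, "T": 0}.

{"M": 4, "L": 0, "Θ": 3, "T": 1}

Dimensional matrix (M×L×Θ×T by X1×X2×X3×X4×X5×X6):
  M: [-2 -2  0 -1 -2  0]
  L: [ 1  1 -1  0  0  1]
  Θ: [-1  0  0 -1 -1  0]
  T: [ 0 -1 -1  0 -1  1]
  [M]: (-1)·-2+(1)·-2+(-1)·0+(-2)·-2+(-1)·0 = 4
  [L]: (-1)·1+(1)·1+(-1)·-1+(-2)·0+(-1)·1 = 0
  [Θ]: (-1)·-1+(1)·0+(-1)·0+(-2)·-1+(-1)·0 = 3
  [T]: (-1)·0+(1)·-1+(-1)·-1+(-2)·-1+(-1)·1 = 1
⇒ M^4 Θ^3 T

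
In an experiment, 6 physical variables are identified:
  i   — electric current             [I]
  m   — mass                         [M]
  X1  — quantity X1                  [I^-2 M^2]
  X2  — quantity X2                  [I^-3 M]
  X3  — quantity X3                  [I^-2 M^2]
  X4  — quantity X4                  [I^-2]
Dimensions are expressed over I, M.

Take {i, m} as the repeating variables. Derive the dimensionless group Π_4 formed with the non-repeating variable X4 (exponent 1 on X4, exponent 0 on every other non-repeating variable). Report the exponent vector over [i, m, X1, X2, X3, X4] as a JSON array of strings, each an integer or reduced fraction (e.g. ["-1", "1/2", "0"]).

["2", "0", "0", "0", "0", "1"]

Exponent matrix [I,M] × [i,m,X1,X2,X3,X4]:
  I: [ 1  0 -2 -3 -2 -2]
  M: [ 0  1  2  1  2  0]
RREF → pivots at {i,m} ⇒ r = 2
Pivot set = {i,m}, free = {X1,X2,X3,X4}
RREF:
  r0: [   1    0   -2   -3   -2   -2]
  r1: [   0    1    2    1    2    0]
Fix exponent of X4 at 1, X1 at 0, X2 at 0, X3 at 0; solve each RREF row for its pivot's exponent:
  r0: exp(i) + (-2)·1 = 0 ⇒ exp(i) = 2
  r1: exp(m) + (0)·1 = 0 ⇒ exp(m) = 0
Π_4 = i^2 · X4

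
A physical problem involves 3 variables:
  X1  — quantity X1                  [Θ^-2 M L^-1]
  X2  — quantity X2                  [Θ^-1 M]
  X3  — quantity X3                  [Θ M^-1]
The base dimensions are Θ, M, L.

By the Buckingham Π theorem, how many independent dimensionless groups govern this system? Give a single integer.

1

Write exponents as rows Θ,M,L / cols X1,X2,X3:
  Θ: [-2 -1  1]
  M: [ 1  1 -1]
  L: [-1  0  0]
Row reduction gives pivot columns X1,X2; rank = 2
n=3, r=2 ⇒ 1 dimensionless group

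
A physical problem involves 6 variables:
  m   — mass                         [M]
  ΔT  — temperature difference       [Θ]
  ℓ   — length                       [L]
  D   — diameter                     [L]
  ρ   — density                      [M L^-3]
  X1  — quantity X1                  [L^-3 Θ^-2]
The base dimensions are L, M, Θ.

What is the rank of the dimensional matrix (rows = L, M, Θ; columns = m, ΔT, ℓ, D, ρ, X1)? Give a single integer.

3

Dimensional matrix (L×M×Θ by m×ΔT×ℓ×D×ρ×X1):
  L: [ 0  0  1  1 -3 -3]
  M: [ 1  0  0  0  1  0]
  Θ: [ 0  1  0  0  0 -2]
RREF → pivots at {m,ΔT,ℓ} ⇒ r = 3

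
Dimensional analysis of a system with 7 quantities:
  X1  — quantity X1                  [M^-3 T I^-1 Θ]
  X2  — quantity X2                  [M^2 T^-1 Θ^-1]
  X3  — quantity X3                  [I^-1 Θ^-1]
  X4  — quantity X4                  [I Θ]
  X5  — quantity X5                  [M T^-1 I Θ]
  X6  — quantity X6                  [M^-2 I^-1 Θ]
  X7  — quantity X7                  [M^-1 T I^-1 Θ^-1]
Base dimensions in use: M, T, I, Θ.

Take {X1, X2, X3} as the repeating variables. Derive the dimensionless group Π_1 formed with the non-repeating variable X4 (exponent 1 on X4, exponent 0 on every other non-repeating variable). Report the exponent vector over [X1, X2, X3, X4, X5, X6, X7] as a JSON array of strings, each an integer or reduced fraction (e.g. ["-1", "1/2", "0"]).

Dimensional matrix (M×T×I×Θ by X1×X2×X3×X4×X5×X6×X7):
  M: [-3  2  0  0  1 -2 -1]
  T: [ 1 -1  0  0 -1  0  1]
  I: [-1  0 -1  1  1 -1 -1]
  Θ: [ 1 -1 -1  1  1  1 -1]
Echelon form has 3 nonzero rows (pivots: X1,X2,X3)
Pivot set = {X1,X2,X3}, free = {X4,X5,X6,X7}
RREF:
  r0: [   1    0    0    0    1    2   -1]
  r1: [   0    1    0    0    2    2   -2]
  r2: [   0    0    1   -1   -2   -1    2]
  r3: [   0    0    0    0    0    0    0]
Fix exponent of X4 at 1, X5 at 0, X6 at 0, X7 at 0; solve each RREF row for its pivot's exponent:
  r0: exp(X1) + (0)·1 = 0 ⇒ exp(X1) = 0
  r1: exp(X2) + (0)·1 = 0 ⇒ exp(X2) = 0
  r2: exp(X3) + (-1)·1 = 0 ⇒ exp(X3) = 1
Π_1 = X3 · X4

["0", "0", "1", "1", "0", "0", "0"]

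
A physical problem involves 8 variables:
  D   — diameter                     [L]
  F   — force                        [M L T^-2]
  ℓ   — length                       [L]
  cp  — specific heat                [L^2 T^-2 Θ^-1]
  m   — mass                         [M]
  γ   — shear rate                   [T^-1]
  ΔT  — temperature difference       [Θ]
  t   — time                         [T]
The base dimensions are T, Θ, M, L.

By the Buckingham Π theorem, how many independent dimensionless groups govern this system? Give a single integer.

4

Write exponents as rows T,Θ,M,L / cols D,F,ℓ,cp,m,γ,ΔT,t:
  T: [ 0 -2  0 -2  0 -1  0  1]
  Θ: [ 0  0  0 -1  0  0  1  0]
  M: [ 0  1  0  0  1  0  0  0]
  L: [ 1  1  1  2  0  0  0  0]
Row reduction gives pivot columns D,F,cp,m; rank = 4
8 vars − rank 4 = 4 Π groups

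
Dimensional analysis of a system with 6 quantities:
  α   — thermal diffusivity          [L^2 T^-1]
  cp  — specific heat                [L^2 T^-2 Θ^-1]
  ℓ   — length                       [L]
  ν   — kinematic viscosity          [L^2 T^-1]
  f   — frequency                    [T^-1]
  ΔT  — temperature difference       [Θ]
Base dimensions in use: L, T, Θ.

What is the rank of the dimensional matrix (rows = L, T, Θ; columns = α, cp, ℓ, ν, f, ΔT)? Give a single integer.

Exponent matrix [L,T,Θ] × [α,cp,ℓ,ν,f,ΔT]:
  L: [ 2  2  1  2  0  0]
  T: [-1 -2  0 -1 -1  0]
  Θ: [ 0 -1  0  0  0  1]
Echelon form has 3 nonzero rows (pivots: α,cp,ℓ)

3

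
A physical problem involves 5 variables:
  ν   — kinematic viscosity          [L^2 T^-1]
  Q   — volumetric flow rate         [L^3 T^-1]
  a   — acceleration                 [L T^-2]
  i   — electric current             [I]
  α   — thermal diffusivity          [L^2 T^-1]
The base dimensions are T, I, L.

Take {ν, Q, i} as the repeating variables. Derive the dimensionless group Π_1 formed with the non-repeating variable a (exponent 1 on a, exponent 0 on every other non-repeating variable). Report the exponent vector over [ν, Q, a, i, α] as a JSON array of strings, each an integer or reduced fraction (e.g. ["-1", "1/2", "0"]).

Exponent matrix [T,I,L] × [ν,Q,a,i,α]:
  T: [-1 -1 -2  0 -1]
  I: [ 0  0  0  1  0]
  L: [ 2  3  1  0  2]
RREF → pivots at {ν,Q,i} ⇒ r = 3
Pivot set = {ν,Q,i}, free = {a,α}
RREF:
  r0: [   1    0    5    0    1]
  r1: [   0    1   -3    0    0]
  r2: [   0    0    0    1    0]
Fix exponent of a at 1, α at 0; solve each RREF row for its pivot's exponent:
  r0: exp(ν) + (5)·1 = 0 ⇒ exp(ν) = -5
  r1: exp(Q) + (-3)·1 = 0 ⇒ exp(Q) = 3
  r2: exp(i) + (0)·1 = 0 ⇒ exp(i) = 0
Π_1 = ν^-5 · Q^3 · a

["-5", "3", "1", "0", "0"]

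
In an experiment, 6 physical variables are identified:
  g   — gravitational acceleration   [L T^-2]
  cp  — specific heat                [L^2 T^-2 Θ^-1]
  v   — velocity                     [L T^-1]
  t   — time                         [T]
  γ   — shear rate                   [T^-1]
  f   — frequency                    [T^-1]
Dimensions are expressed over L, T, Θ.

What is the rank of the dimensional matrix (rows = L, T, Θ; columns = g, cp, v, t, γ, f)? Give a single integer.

Dimensional matrix (L×T×Θ by g×cp×v×t×γ×f):
  L: [ 1  2  1  0  0  0]
  T: [-2 -2 -1  1 -1 -1]
  Θ: [ 0 -1  0  0  0  0]
RREF → pivots at {g,cp,v} ⇒ r = 3

3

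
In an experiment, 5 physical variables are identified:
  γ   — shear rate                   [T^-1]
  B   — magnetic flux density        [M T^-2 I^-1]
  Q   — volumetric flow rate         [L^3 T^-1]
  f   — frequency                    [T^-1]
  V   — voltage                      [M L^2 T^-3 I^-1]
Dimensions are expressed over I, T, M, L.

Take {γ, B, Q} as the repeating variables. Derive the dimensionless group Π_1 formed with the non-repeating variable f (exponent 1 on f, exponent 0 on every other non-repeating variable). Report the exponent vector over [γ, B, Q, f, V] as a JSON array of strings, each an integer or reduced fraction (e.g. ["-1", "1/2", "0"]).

Dimensional matrix (I×T×M×L by γ×B×Q×f×V):
  I: [ 0 -1  0  0 -1]
  T: [-1 -2 -1 -1 -3]
  M: [ 0  1  0  0  1]
  L: [ 0  0  3  0  2]
RREF → pivots at {γ,B,Q} ⇒ r = 3
Repeat: γ,B,Q; free: f,V
RREF:
  r0: [   1    0    0    1  1/3]
  r1: [   0    1    0    0    1]
  r2: [   0    0    1    0  2/3]
  r3: [   0    0    0    0    0]
Fix exponent of f at 1, V at 0; solve each RREF row for its pivot's exponent:
  r0: exp(γ) + (1)·1 = 0 ⇒ exp(γ) = -1
  r1: exp(B) + (0)·1 = 0 ⇒ exp(B) = 0
  r2: exp(Q) + (0)·1 = 0 ⇒ exp(Q) = 0
Π_1 = γ^-1 · f

["-1", "0", "0", "1", "0"]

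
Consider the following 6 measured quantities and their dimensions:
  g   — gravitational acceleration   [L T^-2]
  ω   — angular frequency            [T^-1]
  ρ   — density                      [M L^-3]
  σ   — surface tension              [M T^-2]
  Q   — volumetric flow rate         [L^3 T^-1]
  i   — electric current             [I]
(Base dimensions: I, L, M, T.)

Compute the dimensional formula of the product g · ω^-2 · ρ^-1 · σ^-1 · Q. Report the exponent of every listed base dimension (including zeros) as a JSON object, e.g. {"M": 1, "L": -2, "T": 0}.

{"I": 0, "L": 7, "M": -2, "T": 1}

Write exponents as rows I,L,M,T / cols g,ω,ρ,σ,Q,i:
  I: [ 0  0  0  0  0  1]
  L: [ 1  0 -3  0  3  0]
  M: [ 0  0  1  1  0  0]
  T: [-2 -1  0 -2 -1  0]
  [I]: (1)·0+(-2)·0+(-1)·0+(-1)·0+(1)·0 = 0
  [L]: (1)·1+(-2)·0+(-1)·-3+(-1)·0+(1)·3 = 7
  [M]: (1)·0+(-2)·0+(-1)·1+(-1)·1+(1)·0 = -2
  [T]: (1)·-2+(-2)·-1+(-1)·0+(-1)·-2+(1)·-1 = 1
⇒ L^7 M^-2 T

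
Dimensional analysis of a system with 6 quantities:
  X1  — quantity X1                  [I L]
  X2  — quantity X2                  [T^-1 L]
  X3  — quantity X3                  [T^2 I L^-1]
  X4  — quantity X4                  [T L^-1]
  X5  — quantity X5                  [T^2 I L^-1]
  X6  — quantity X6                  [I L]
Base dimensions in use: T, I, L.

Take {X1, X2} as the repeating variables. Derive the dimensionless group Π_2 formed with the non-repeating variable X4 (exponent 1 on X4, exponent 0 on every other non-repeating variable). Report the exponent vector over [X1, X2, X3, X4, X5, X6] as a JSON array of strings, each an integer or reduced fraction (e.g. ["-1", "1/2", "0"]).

["0", "1", "0", "1", "0", "0"]

Dimensional matrix (T×I×L by X1×X2×X3×X4×X5×X6):
  T: [ 0 -1  2  1  2  0]
  I: [ 1  0  1  0  1  1]
  L: [ 1  1 -1 -1 -1  1]
Echelon form has 2 nonzero rows (pivots: X1,X2)
Pivot set = {X1,X2}, free = {X3,X4,X5,X6}
RREF:
  r0: [   1    0    1    0    1    1]
  r1: [   0    1   -2   -1   -2    0]
  r2: [   0    0    0    0    0    0]
Fix exponent of X4 at 1, X3 at 0, X5 at 0, X6 at 0; solve each RREF row for its pivot's exponent:
  r0: exp(X1) + (0)·1 = 0 ⇒ exp(X1) = 0
  r1: exp(X2) + (-1)·1 = 0 ⇒ exp(X2) = 1
Π_2 = X2 · X4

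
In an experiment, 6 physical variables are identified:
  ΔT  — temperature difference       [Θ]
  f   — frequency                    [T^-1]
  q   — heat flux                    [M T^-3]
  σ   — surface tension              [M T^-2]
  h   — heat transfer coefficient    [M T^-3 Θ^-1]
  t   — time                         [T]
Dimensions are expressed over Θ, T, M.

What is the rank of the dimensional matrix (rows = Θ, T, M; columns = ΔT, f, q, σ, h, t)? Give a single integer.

Write exponents as rows Θ,T,M / cols ΔT,f,q,σ,h,t:
  Θ: [ 1  0  0  0 -1  0]
  T: [ 0 -1 -3 -2 -3  1]
  M: [ 0  0  1  1  1  0]
Echelon form has 3 nonzero rows (pivots: ΔT,f,q)

3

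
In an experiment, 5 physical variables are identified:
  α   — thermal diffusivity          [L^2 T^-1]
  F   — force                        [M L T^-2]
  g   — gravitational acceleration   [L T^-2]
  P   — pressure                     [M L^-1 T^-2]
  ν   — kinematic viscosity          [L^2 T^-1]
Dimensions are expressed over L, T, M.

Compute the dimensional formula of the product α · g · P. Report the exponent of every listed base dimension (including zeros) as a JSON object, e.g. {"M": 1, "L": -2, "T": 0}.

Dimensional matrix (L×T×M by α×F×g×P×ν):
  L: [ 2  1  1 -1  2]
  T: [-1 -2 -2 -2 -1]
  M: [ 0  1  0  1  0]
  [L]: (1)·2+(1)·1+(1)·-1 = 2
  [T]: (1)·-1+(1)·-2+(1)·-2 = -5
  [M]: (1)·0+(1)·0+(1)·1 = 1
⇒ L^2 T^-5 M

{"L": 2, "T": -5, "M": 1}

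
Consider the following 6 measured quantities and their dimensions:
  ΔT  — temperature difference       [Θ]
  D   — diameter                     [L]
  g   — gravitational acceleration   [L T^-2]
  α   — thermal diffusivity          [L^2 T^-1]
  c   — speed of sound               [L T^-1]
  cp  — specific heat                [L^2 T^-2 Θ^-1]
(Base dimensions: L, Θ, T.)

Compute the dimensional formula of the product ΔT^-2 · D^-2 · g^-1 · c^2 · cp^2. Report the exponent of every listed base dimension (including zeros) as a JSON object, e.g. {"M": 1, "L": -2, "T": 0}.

Exponent matrix [L,Θ,T] × [ΔT,D,g,α,c,cp]:
  L: [ 0  1  1  2  1  2]
  Θ: [ 1  0  0  0  0 -1]
  T: [ 0  0 -2 -1 -1 -2]
  [L]: (-2)·0+(-2)·1+(-1)·1+(2)·1+(2)·2 = 3
  [Θ]: (-2)·1+(-2)·0+(-1)·0+(2)·0+(2)·-1 = -4
  [T]: (-2)·0+(-2)·0+(-1)·-2+(2)·-1+(2)·-2 = -4
⇒ L^3 Θ^-4 T^-4

{"L": 3, "Θ": -4, "T": -4}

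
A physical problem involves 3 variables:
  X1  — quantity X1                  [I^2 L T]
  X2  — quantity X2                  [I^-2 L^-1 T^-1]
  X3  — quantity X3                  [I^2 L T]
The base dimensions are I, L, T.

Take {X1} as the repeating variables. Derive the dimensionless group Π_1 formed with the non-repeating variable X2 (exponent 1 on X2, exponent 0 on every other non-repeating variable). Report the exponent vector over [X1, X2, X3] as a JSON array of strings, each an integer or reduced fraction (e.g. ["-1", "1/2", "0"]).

Write exponents as rows I,L,T / cols X1,X2,X3:
  I: [ 2 -2  2]
  L: [ 1 -1  1]
  T: [ 1 -1  1]
RREF → pivots at {X1} ⇒ r = 1
Pivot set = {X1}, free = {X2,X3}
RREF:
  r0: [   1   -1    1]
  r1: [   0    0    0]
  r2: [   0    0    0]
Fix exponent of X2 at 1, X3 at 0; solve each RREF row for its pivot's exponent:
  r0: exp(X1) + (-1)·1 = 0 ⇒ exp(X1) = 1
Π_1 = X1 · X2

["1", "1", "0"]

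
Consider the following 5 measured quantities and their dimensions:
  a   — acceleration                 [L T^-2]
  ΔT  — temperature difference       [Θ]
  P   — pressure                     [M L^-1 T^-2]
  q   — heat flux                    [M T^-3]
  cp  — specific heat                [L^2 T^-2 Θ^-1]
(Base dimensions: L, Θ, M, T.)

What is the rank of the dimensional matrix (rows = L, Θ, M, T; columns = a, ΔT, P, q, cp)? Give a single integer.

Exponent matrix [L,Θ,M,T] × [a,ΔT,P,q,cp]:
  L: [ 1  0 -1  0  2]
  Θ: [ 0  1  0  0 -1]
  M: [ 0  0  1  1  0]
  T: [-2  0 -2 -3 -2]
Row reduction gives pivot columns a,ΔT,P,q; rank = 4

4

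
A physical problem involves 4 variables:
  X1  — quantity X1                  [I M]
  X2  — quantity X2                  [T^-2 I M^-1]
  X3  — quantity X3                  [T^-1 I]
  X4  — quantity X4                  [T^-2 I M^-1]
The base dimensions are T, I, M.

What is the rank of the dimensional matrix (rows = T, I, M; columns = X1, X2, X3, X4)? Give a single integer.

Exponent matrix [T,I,M] × [X1,X2,X3,X4]:
  T: [ 0 -2 -1 -2]
  I: [ 1  1  1  1]
  M: [ 1 -1  0 -1]
Row reduction gives pivot columns X1,X2; rank = 2

2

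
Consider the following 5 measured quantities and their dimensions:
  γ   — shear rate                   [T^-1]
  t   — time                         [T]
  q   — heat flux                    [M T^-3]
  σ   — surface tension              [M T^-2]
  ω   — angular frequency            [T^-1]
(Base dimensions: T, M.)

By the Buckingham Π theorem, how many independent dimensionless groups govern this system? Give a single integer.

3

Write exponents as rows T,M / cols γ,t,q,σ,ω:
  T: [-1  1 -3 -2 -1]
  M: [ 0  0  1  1  0]
RREF → pivots at {γ,q} ⇒ r = 2
Π count = n − r = 5 − 2 = 3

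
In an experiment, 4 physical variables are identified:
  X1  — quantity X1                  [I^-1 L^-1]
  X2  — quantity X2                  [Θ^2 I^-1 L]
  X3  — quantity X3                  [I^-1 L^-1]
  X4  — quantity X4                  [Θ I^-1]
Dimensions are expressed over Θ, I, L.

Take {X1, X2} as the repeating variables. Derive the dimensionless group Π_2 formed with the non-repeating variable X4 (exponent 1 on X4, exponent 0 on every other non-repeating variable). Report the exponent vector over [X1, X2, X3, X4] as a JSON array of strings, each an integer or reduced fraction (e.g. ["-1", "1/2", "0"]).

Write exponents as rows Θ,I,L / cols X1,X2,X3,X4:
  Θ: [ 0  2  0  1]
  I: [-1 -1 -1 -1]
  L: [-1  1 -1  0]
Echelon form has 2 nonzero rows (pivots: X1,X2)
Repeat: X1,X2; free: X3,X4
RREF:
  r0: [   1    0    1  1/2]
  r1: [   0    1    0  1/2]
  r2: [   0    0    0    0]
Fix exponent of X4 at 1, X3 at 0; solve each RREF row for its pivot's exponent:
  r0: exp(X1) + (1/2)·1 = 0 ⇒ exp(X1) = -1/2
  r1: exp(X2) + (1/2)·1 = 0 ⇒ exp(X2) = -1/2
Π_2 = X1^(-1/2) · X2^(-1/2) · X4

["-1/2", "-1/2", "0", "1"]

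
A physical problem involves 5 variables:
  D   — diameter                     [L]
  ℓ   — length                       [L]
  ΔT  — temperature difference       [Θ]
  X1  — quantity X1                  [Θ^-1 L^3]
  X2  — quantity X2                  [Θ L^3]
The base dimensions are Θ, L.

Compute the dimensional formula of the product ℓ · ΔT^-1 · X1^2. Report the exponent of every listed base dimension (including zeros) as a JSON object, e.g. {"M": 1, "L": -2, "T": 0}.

Write exponents as rows Θ,L / cols D,ℓ,ΔT,X1,X2:
  Θ: [ 0  0  1 -1  1]
  L: [ 1  1  0  3  3]
  [Θ]: (1)·0+(-1)·1+(2)·-1 = -3
  [L]: (1)·1+(-1)·0+(2)·3 = 7
⇒ Θ^-3 L^7

{"Θ": -3, "L": 7}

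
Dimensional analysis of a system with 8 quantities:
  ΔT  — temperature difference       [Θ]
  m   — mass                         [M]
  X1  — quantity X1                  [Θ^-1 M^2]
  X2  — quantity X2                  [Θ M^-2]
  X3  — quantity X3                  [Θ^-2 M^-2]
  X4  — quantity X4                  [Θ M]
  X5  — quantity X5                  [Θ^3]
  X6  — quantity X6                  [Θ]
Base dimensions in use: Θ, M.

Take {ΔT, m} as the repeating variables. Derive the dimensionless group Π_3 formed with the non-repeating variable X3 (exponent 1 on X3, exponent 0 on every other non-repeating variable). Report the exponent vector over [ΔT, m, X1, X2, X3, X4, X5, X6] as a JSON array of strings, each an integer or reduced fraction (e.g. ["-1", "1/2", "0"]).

Exponent matrix [Θ,M] × [ΔT,m,X1,X2,X3,X4,X5,X6]:
  Θ: [ 1  0 -1  1 -2  1  3  1]
  M: [ 0  1  2 -2 -2  1  0  0]
Echelon form has 2 nonzero rows (pivots: ΔT,m)
Repeat: ΔT,m; free: X1,X2,X3,X4,X5,X6
RREF:
  r0: [   1    0   -1    1   -2    1    3    1]
  r1: [   0    1    2   -2   -2    1    0    0]
Fix exponent of X3 at 1, X1 at 0, X2 at 0, X4 at 0, X5 at 0, X6 at 0; solve each RREF row for its pivot's exponent:
  r0: exp(ΔT) + (-2)·1 = 0 ⇒ exp(ΔT) = 2
  r1: exp(m) + (-2)·1 = 0 ⇒ exp(m) = 2
Π_3 = ΔT^2 · m^2 · X3

["2", "2", "0", "0", "1", "0", "0", "0"]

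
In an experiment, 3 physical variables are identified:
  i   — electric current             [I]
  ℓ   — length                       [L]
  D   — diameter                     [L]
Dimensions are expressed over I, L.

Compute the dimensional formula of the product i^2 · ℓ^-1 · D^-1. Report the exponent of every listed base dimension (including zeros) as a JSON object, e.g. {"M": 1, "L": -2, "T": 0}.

Dimensional matrix (I×L by i×ℓ×D):
  I: [ 1  0  0]
  L: [ 0  1  1]
  [I]: (2)·1+(-1)·0+(-1)·0 = 2
  [L]: (2)·0+(-1)·1+(-1)·1 = -2
⇒ I^2 L^-2

{"I": 2, "L": -2}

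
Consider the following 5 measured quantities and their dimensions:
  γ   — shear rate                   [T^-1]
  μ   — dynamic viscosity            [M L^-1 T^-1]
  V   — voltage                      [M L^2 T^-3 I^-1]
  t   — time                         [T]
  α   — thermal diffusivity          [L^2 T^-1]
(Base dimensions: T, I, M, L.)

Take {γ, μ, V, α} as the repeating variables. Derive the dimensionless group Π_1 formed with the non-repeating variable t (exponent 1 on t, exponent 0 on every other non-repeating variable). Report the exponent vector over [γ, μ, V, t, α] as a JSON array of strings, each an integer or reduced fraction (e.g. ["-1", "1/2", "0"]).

Dimensional matrix (T×I×M×L by γ×μ×V×t×α):
  T: [-1 -1 -3  1 -1]
  I: [ 0  0 -1  0  0]
  M: [ 0  1  1  0  0]
  L: [ 0 -1  2  0  2]
RREF → pivots at {γ,μ,V,α} ⇒ r = 4
Pivot set = {γ,μ,V,α}, free = {t}
RREF:
  r0: [   1    0    0   -1    0]
  r1: [   0    1    0    0    0]
  r2: [   0    0    1    0    0]
  r3: [   0    0    0    0    1]
Fix exponent of t at 1; solve each RREF row for its pivot's exponent:
  r0: exp(γ) + (-1)·1 = 0 ⇒ exp(γ) = 1
  r1: exp(μ) + (0)·1 = 0 ⇒ exp(μ) = 0
  r2: exp(V) + (0)·1 = 0 ⇒ exp(V) = 0
  r3: exp(α) + (0)·1 = 0 ⇒ exp(α) = 0
Π_1 = γ · t

["1", "0", "0", "1", "0"]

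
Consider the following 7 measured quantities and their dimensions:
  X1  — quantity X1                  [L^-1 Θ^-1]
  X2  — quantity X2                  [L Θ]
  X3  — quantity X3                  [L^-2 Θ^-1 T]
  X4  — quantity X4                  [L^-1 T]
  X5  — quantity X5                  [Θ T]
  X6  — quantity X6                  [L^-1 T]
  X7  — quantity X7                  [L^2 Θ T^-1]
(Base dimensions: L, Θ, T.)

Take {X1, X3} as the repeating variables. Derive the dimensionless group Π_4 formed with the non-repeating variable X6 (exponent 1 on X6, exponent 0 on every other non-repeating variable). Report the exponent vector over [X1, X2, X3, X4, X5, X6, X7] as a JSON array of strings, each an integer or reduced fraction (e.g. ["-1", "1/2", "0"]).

Dimensional matrix (L×Θ×T by X1×X2×X3×X4×X5×X6×X7):
  L: [-1  1 -2 -1  0 -1  2]
  Θ: [-1  1 -1  0  1  0  1]
  T: [ 0  0  1  1  1  1 -1]
Row reduction gives pivot columns X1,X3; rank = 2
Pivot set = {X1,X3}, free = {X2,X4,X5,X6,X7}
RREF:
  r0: [   1   -1    0   -1   -2   -1    0]
  r1: [   0    0    1    1    1    1   -1]
  r2: [   0    0    0    0    0    0    0]
Fix exponent of X6 at 1, X2 at 0, X4 at 0, X5 at 0, X7 at 0; solve each RREF row for its pivot's exponent:
  r0: exp(X1) + (-1)·1 = 0 ⇒ exp(X1) = 1
  r1: exp(X3) + (1)·1 = 0 ⇒ exp(X3) = -1
Π_4 = X1 · X3^-1 · X6

["1", "0", "-1", "0", "0", "1", "0"]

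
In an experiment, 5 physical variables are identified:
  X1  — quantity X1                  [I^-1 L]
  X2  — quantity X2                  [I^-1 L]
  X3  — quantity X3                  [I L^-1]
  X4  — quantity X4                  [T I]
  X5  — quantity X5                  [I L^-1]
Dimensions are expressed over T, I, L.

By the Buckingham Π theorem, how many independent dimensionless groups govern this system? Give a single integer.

3

Write exponents as rows T,I,L / cols X1,X2,X3,X4,X5:
  T: [ 0  0  0  1  0]
  I: [-1 -1  1  1  1]
  L: [ 1  1 -1  0 -1]
RREF → pivots at {X1,X4} ⇒ r = 2
5 vars − rank 2 = 3 Π groups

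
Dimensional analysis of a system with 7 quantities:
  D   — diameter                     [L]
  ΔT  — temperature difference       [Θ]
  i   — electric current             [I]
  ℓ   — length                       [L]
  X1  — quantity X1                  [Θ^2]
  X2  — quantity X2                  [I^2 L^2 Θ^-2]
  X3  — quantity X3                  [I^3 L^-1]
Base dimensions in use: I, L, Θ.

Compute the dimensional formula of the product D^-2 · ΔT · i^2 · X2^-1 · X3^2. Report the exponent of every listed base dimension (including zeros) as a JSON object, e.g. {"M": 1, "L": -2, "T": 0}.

{"I": 6, "L": -6, "Θ": 3}

Dimensional matrix (I×L×Θ by D×ΔT×i×ℓ×X1×X2×X3):
  I: [ 0  0  1  0  0  2  3]
  L: [ 1  0  0  1  0  2 -1]
  Θ: [ 0  1  0  0  2 -2  0]
  [I]: (-2)·0+(1)·0+(2)·1+(-1)·2+(2)·3 = 6
  [L]: (-2)·1+(1)·0+(2)·0+(-1)·2+(2)·-1 = -6
  [Θ]: (-2)·0+(1)·1+(2)·0+(-1)·-2+(2)·0 = 3
⇒ I^6 L^-6 Θ^3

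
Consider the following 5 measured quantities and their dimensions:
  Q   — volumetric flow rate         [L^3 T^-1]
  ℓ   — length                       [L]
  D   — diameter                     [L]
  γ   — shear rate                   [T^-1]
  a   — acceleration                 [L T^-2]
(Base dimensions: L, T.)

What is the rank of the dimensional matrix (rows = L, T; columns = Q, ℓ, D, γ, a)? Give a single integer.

2

Exponent matrix [L,T] × [Q,ℓ,D,γ,a]:
  L: [ 3  1  1  0  1]
  T: [-1  0  0 -1 -2]
Echelon form has 2 nonzero rows (pivots: Q,ℓ)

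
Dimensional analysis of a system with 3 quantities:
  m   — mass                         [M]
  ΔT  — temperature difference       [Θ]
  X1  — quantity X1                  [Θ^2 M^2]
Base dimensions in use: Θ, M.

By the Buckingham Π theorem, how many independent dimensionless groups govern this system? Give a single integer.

Exponent matrix [Θ,M] × [m,ΔT,X1]:
  Θ: [ 0  1  2]
  M: [ 1  0  2]
RREF → pivots at {m,ΔT} ⇒ r = 2
3 vars − rank 2 = 1 Π group

1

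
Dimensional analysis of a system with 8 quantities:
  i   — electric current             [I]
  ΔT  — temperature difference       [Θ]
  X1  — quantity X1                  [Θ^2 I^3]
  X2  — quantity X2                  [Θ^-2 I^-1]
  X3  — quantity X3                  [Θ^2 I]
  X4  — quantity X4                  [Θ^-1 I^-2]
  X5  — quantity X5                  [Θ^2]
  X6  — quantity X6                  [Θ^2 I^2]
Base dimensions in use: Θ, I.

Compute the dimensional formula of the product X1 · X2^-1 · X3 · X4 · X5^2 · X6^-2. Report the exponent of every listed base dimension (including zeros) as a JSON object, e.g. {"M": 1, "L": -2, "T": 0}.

{"Θ": 5, "I": -1}

Exponent matrix [Θ,I] × [i,ΔT,X1,X2,X3,X4,X5,X6]:
  Θ: [ 0  1  2 -2  2 -1  2  2]
  I: [ 1  0  3 -1  1 -2  0  2]
  [Θ]: (1)·2+(-1)·-2+(1)·2+(1)·-1+(2)·2+(-2)·2 = 5
  [I]: (1)·3+(-1)·-1+(1)·1+(1)·-2+(2)·0+(-2)·2 = -1
⇒ Θ^5 I^-1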